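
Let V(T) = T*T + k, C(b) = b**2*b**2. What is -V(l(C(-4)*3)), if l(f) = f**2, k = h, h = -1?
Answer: -347892350975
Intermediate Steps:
k = -1
C(b) = b**4
V(T) = -1 + T**2 (V(T) = T*T - 1 = T**2 - 1 = -1 + T**2)
-V(l(C(-4)*3)) = -(-1 + (((-4)**4*3)**2)**2) = -(-1 + ((256*3)**2)**2) = -(-1 + (768**2)**2) = -(-1 + 589824**2) = -(-1 + 347892350976) = -1*347892350975 = -347892350975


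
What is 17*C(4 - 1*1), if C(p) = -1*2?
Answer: -34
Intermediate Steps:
C(p) = -2
17*C(4 - 1*1) = 17*(-2) = -34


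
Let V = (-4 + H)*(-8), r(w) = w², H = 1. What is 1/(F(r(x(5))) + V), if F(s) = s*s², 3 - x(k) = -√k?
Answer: 1291/62408 - 72*√5/7801 ≈ 4.8469e-5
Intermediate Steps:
x(k) = 3 + √k (x(k) = 3 - (-1)*√k = 3 + √k)
F(s) = s³
V = 24 (V = (-4 + 1)*(-8) = -3*(-8) = 24)
1/(F(r(x(5))) + V) = 1/(((3 + √5)²)³ + 24) = 1/((3 + √5)⁶ + 24) = 1/(24 + (3 + √5)⁶)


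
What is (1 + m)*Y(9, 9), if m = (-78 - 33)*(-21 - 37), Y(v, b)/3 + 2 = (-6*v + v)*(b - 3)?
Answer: -5254224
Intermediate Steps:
Y(v, b) = -6 - 15*v*(-3 + b) (Y(v, b) = -6 + 3*((-6*v + v)*(b - 3)) = -6 + 3*((-5*v)*(-3 + b)) = -6 + 3*(-5*v*(-3 + b)) = -6 - 15*v*(-3 + b))
m = 6438 (m = -111*(-58) = 6438)
(1 + m)*Y(9, 9) = (1 + 6438)*(-6 + 45*9 - 15*9*9) = 6439*(-6 + 405 - 1215) = 6439*(-816) = -5254224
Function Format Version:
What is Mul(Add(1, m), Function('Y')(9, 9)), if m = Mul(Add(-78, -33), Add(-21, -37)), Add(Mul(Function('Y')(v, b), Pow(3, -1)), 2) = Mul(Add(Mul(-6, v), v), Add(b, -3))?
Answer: -5254224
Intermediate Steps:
Function('Y')(v, b) = Add(-6, Mul(-15, v, Add(-3, b))) (Function('Y')(v, b) = Add(-6, Mul(3, Mul(Add(Mul(-6, v), v), Add(b, -3)))) = Add(-6, Mul(3, Mul(Mul(-5, v), Add(-3, b)))) = Add(-6, Mul(3, Mul(-5, v, Add(-3, b)))) = Add(-6, Mul(-15, v, Add(-3, b))))
m = 6438 (m = Mul(-111, -58) = 6438)
Mul(Add(1, m), Function('Y')(9, 9)) = Mul(Add(1, 6438), Add(-6, Mul(45, 9), Mul(-15, 9, 9))) = Mul(6439, Add(-6, 405, -1215)) = Mul(6439, -816) = -5254224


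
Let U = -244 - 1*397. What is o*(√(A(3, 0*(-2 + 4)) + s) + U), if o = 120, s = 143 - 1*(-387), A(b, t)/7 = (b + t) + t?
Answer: -76920 + 120*√551 ≈ -74103.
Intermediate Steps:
A(b, t) = 7*b + 14*t (A(b, t) = 7*((b + t) + t) = 7*(b + 2*t) = 7*b + 14*t)
s = 530 (s = 143 + 387 = 530)
U = -641 (U = -244 - 397 = -641)
o*(√(A(3, 0*(-2 + 4)) + s) + U) = 120*(√((7*3 + 14*(0*(-2 + 4))) + 530) - 641) = 120*(√((21 + 14*(0*2)) + 530) - 641) = 120*(√((21 + 14*0) + 530) - 641) = 120*(√((21 + 0) + 530) - 641) = 120*(√(21 + 530) - 641) = 120*(√551 - 641) = 120*(-641 + √551) = -76920 + 120*√551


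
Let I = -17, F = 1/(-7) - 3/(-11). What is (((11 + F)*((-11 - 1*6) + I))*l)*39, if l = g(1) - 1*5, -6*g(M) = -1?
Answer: 5492513/77 ≈ 71331.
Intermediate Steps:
g(M) = ⅙ (g(M) = -⅙*(-1) = ⅙)
F = 10/77 (F = 1*(-⅐) - 3*(-1/11) = -⅐ + 3/11 = 10/77 ≈ 0.12987)
l = -29/6 (l = ⅙ - 1*5 = ⅙ - 5 = -29/6 ≈ -4.8333)
(((11 + F)*((-11 - 1*6) + I))*l)*39 = (((11 + 10/77)*((-11 - 1*6) - 17))*(-29/6))*39 = ((857*((-11 - 6) - 17)/77)*(-29/6))*39 = ((857*(-17 - 17)/77)*(-29/6))*39 = (((857/77)*(-34))*(-29/6))*39 = -29138/77*(-29/6)*39 = (422501/231)*39 = 5492513/77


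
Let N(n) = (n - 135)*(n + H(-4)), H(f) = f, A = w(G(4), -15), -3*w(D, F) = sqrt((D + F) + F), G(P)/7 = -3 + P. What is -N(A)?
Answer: -4837/9 - 139*I*sqrt(23)/3 ≈ -537.44 - 222.21*I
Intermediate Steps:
G(P) = -21 + 7*P (G(P) = 7*(-3 + P) = -21 + 7*P)
w(D, F) = -sqrt(D + 2*F)/3 (w(D, F) = -sqrt((D + F) + F)/3 = -sqrt(D + 2*F)/3)
A = -I*sqrt(23)/3 (A = -sqrt((-21 + 7*4) + 2*(-15))/3 = -sqrt((-21 + 28) - 30)/3 = -sqrt(7 - 30)/3 = -I*sqrt(23)/3 ≈ -1.5986*I)
N(n) = (-135 + n)*(-4 + n) (N(n) = (n - 135)*(n - 4) = (-135 + n)*(-4 + n))
-N(A) = -(540 + (-I*sqrt(23)/3)**2 - (-139)*I*sqrt(23)/3) = -(540 - 23/9 + 139*I*sqrt(23)/3) = -(4837/9 + 139*I*sqrt(23)/3) = -4837/9 - 139*I*sqrt(23)/3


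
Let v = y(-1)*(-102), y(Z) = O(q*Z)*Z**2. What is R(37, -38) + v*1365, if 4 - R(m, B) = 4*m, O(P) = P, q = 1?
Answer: 139086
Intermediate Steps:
y(Z) = Z**3 (y(Z) = (1*Z)*Z**2 = Z*Z**2 = Z**3)
R(m, B) = 4 - 4*m
v = 102 (v = (-1)**3*(-102) = -1*(-102) = 102)
R(37, -38) + v*1365 = (4 - 4*37) + 102*1365 = (4 - 148) + 139230 = -144 + 139230 = 139086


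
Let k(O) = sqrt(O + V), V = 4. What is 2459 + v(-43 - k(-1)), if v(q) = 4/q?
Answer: 2269571/923 + 2*sqrt(3)/923 ≈ 2458.9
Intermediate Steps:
k(O) = sqrt(4 + O) (k(O) = sqrt(O + 4) = sqrt(4 + O))
2459 + v(-43 - k(-1)) = 2459 + 4/(-43 - sqrt(4 - 1)) = 2459 + 4/(-43 - sqrt(3))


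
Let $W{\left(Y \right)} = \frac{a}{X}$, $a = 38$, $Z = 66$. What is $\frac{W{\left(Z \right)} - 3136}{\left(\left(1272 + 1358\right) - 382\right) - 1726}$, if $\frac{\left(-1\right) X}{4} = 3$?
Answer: $- \frac{18835}{3132} \approx -6.0137$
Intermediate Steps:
$X = -12$ ($X = \left(-4\right) 3 = -12$)
$W{\left(Y \right)} = - \frac{19}{6}$ ($W{\left(Y \right)} = \frac{38}{-12} = 38 \left(- \frac{1}{12}\right) = - \frac{19}{6}$)
$\frac{W{\left(Z \right)} - 3136}{\left(\left(1272 + 1358\right) - 382\right) - 1726} = \frac{- \frac{19}{6} - 3136}{\left(\left(1272 + 1358\right) - 382\right) - 1726} = - \frac{18835}{6 \left(\left(2630 - 382\right) - 1726\right)} = - \frac{18835}{6 \left(2248 - 1726\right)} = - \frac{18835}{6 \cdot 522} = \left(- \frac{18835}{6}\right) \frac{1}{522} = - \frac{18835}{3132}$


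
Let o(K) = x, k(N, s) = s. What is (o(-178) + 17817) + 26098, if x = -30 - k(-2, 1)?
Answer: 43884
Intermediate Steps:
x = -31 (x = -30 - 1*1 = -30 - 1 = -31)
o(K) = -31
(o(-178) + 17817) + 26098 = (-31 + 17817) + 26098 = 17786 + 26098 = 43884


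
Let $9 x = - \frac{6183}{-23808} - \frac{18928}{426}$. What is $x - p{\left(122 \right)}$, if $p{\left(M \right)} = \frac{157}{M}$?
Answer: $- \frac{5748950963}{928012032} \approx -6.1949$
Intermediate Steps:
$x = - \frac{74667311}{15213312}$ ($x = \frac{- \frac{6183}{-23808} - \frac{18928}{426}}{9} = \frac{\left(-6183\right) \left(- \frac{1}{23808}\right) - \frac{9464}{213}}{9} = \frac{\frac{2061}{7936} - \frac{9464}{213}}{9} = \frac{1}{9} \left(- \frac{74667311}{1690368}\right) = - \frac{74667311}{15213312} \approx -4.908$)
$x - p{\left(122 \right)} = - \frac{74667311}{15213312} - \frac{157}{122} = - \frac{5748950963}{928012032}$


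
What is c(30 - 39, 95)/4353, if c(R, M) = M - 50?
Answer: 15/1451 ≈ 0.010338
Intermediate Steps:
c(R, M) = -50 + M
c(30 - 39, 95)/4353 = (-50 + 95)/4353 = 45*(1/4353) = 15/1451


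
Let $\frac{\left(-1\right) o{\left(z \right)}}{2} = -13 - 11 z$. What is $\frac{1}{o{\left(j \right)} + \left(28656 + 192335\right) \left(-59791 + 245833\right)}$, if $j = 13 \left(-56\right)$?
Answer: $\frac{1}{41113591632} \approx 2.4323 \cdot 10^{-11}$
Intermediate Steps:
$j = -728$
$o{\left(z \right)} = 26 + 22 z$ ($o{\left(z \right)} = - 2 \left(-13 - 11 z\right) = 26 + 22 z$)
$\frac{1}{o{\left(j \right)} + \left(28656 + 192335\right) \left(-59791 + 245833\right)} = \frac{1}{\left(26 + 22 \left(-728\right)\right) + \left(28656 + 192335\right) \left(-59791 + 245833\right)} = \frac{1}{\left(26 - 16016\right) + 220991 \cdot 186042} = \frac{1}{-15990 + 41113607622} = \frac{1}{41113591632}$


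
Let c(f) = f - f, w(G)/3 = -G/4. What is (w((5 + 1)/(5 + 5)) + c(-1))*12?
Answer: -27/5 ≈ -5.4000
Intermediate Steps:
w(G) = -3*G/4 (w(G) = 3*(-G/4) = -3*G/4)
c(f) = 0
(w((5 + 1)/(5 + 5)) + c(-1))*12 = (-3*(5 + 1)/(4*(5 + 5)) + 0)*12 = (-9/(2*10) + 0)*12 = (-3/4*3/5 + 0)*12 = (-9/20 + 0)*12 = -9/20*12 = -27/5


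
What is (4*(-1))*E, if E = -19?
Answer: 76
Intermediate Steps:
(4*(-1))*E = (4*(-1))*(-19) = -4*(-19) = 76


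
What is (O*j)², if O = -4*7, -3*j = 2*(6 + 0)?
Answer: 12544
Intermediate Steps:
j = -4 (j = -2*(6 + 0)/3 = -2*6/3 = -⅓*12 = -4)
O = -28
(O*j)² = (-28*(-4))² = 112² = 12544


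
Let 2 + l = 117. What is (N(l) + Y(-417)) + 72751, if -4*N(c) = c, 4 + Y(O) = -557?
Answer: 288645/4 ≈ 72161.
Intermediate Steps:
Y(O) = -561 (Y(O) = -4 - 557 = -561)
l = 115 (l = -2 + 117 = 115)
N(c) = -c/4
(N(l) + Y(-417)) + 72751 = (-¼*115 - 561) + 72751 = (-115/4 - 561) + 72751 = -2359/4 + 72751 = 288645/4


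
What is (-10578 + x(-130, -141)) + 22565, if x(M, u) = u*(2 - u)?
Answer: -8176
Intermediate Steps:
(-10578 + x(-130, -141)) + 22565 = (-10578 - 141*(2 - 1*(-141))) + 22565 = (-10578 - 141*(2 + 141)) + 22565 = (-10578 - 141*143) + 22565 = (-10578 - 20163) + 22565 = -30741 + 22565 = -8176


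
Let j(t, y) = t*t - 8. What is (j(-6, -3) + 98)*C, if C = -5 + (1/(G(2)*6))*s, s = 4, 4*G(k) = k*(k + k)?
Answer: -588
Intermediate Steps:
G(k) = k²/2 (G(k) = (k*(k + k))/4 = (k*(2*k))/4 = (2*k²)/4 = k²/2)
C = -14/3 (C = -5 + (1/(((½)*2²)*6))*4 = -5 + (1/(((½)*4)*6))*4 = -5 + (1/(2*6))*4 = -5 + (1/12)*4 = -5 + ⅓ = -14/3 ≈ -4.6667)
j(t, y) = -8 + t² (j(t, y) = t² - 8 = -8 + t²)
(j(-6, -3) + 98)*C = ((-8 + (-6)²) + 98)*(-14/3) = ((-8 + 36) + 98)*(-14/3) = (28 + 98)*(-14/3) = 126*(-14/3) = -588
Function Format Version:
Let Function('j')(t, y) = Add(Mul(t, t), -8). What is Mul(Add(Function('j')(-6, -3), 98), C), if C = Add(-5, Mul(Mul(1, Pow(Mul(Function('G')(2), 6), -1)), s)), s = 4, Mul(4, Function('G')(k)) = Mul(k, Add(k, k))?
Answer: -588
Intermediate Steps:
Function('G')(k) = Mul(Rational(1, 2), Pow(k, 2)) (Function('G')(k) = Mul(Rational(1, 4), Mul(k, Add(k, k))) = Mul(Rational(1, 4), Mul(k, Mul(2, k))) = Mul(Rational(1, 4), Mul(2, Pow(k, 2))) = Mul(Rational(1, 2), Pow(k, 2)))
C = Rational(-14, 3) (C = Add(-5, Mul(Mul(1, Pow(Mul(Mul(Rational(1, 2), Pow(2, 2)), 6), -1)), 4)) = Add(-5, Mul(Mul(1, Pow(Mul(Mul(Rational(1, 2), 4), 6), -1)), 4)) = Add(-5, Mul(Mul(1, Pow(Mul(2, 6), -1)), 4)) = Add(-5, Mul(Mul(1, Pow(12, -1)), 4)) = Add(-5, Mul(Mul(1, Rational(1, 12)), 4)) = Add(-5, Mul(Rational(1, 12), 4)) = Add(-5, Rational(1, 3)) = Rational(-14, 3) ≈ -4.6667)
Function('j')(t, y) = Add(-8, Pow(t, 2)) (Function('j')(t, y) = Add(Pow(t, 2), -8) = Add(-8, Pow(t, 2)))
Mul(Add(Function('j')(-6, -3), 98), C) = Mul(Add(Add(-8, Pow(-6, 2)), 98), Rational(-14, 3)) = Mul(Add(Add(-8, 36), 98), Rational(-14, 3)) = Mul(Add(28, 98), Rational(-14, 3)) = Mul(126, Rational(-14, 3)) = -588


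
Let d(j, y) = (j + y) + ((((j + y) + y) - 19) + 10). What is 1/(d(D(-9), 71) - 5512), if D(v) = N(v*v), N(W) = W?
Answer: -1/5146 ≈ -0.00019433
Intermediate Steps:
D(v) = v**2 (D(v) = v*v = v**2)
d(j, y) = -9 + 2*j + 3*y (d(j, y) = (j + y) + (((j + 2*y) - 19) + 10) = (j + y) + ((-19 + j + 2*y) + 10) = (j + y) + (-9 + j + 2*y) = -9 + 2*j + 3*y)
1/(d(D(-9), 71) - 5512) = 1/((-9 + 2*(-9)**2 + 3*71) - 5512) = 1/((-9 + 2*81 + 213) - 5512) = 1/((-9 + 162 + 213) - 5512) = 1/(366 - 5512) = 1/(-5146) = -1/5146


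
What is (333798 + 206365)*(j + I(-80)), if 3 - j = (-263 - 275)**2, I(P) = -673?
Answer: -156708848582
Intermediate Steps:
j = -289441 (j = 3 - (-263 - 275)**2 = 3 - 1*(-538)**2 = 3 - 1*289444 = 3 - 289444 = -289441)
(333798 + 206365)*(j + I(-80)) = (333798 + 206365)*(-289441 - 673) = 540163*(-290114) = -156708848582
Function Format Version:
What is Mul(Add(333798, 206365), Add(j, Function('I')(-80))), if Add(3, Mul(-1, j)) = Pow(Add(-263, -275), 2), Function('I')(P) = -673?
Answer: -156708848582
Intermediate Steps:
j = -289441 (j = Add(3, Mul(-1, Pow(Add(-263, -275), 2))) = Add(3, Mul(-1, Pow(-538, 2))) = Add(3, Mul(-1, 289444)) = Add(3, -289444) = -289441)
Mul(Add(333798, 206365), Add(j, Function('I')(-80))) = Mul(Add(333798, 206365), Add(-289441, -673)) = Mul(540163, -290114) = -156708848582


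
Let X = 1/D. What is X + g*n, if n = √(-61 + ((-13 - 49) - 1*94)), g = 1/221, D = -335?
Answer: -1/335 + I*√217/221 ≈ -0.0029851 + 0.066656*I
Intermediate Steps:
g = 1/221 ≈ 0.0045249
n = I*√217 (n = √(-61 + (-62 - 94)) = √(-61 - 156) = √(-217) = I*√217 ≈ 14.731*I)
X = -1/335 (X = 1/(-335) = -1/335 ≈ -0.0029851)
X + g*n = -1/335 + (I*√217)/221 = -1/335 + I*√217/221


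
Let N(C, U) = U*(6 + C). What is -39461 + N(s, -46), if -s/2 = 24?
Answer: -37529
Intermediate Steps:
s = -48 (s = -2*24 = -48)
-39461 + N(s, -46) = -39461 - 46*(6 - 48) = -39461 - 46*(-42) = -39461 + 1932 = -37529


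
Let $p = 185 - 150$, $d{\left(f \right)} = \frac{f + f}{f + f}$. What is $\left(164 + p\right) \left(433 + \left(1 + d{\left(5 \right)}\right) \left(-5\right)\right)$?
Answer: $84177$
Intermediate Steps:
$d{\left(f \right)} = 1$ ($d{\left(f \right)} = \frac{2 f}{2 f} = 2 f \frac{1}{2 f} = 1$)
$p = 35$
$\left(164 + p\right) \left(433 + \left(1 + d{\left(5 \right)}\right) \left(-5\right)\right) = \left(164 + 35\right) \left(433 + \left(1 + 1\right) \left(-5\right)\right) = 199 \left(433 + 2 \left(-5\right)\right) = 199 \left(433 - 10\right) = 199 \cdot 423 = 84177$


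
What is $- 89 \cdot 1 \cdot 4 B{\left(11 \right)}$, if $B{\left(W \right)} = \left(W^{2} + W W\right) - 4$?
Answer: $-84728$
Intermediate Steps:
$B{\left(W \right)} = -4 + 2 W^{2}$ ($B{\left(W \right)} = \left(W^{2} + W^{2}\right) - 4 = 2 W^{2} - 4 = -4 + 2 W^{2}$)
$- 89 \cdot 1 \cdot 4 B{\left(11 \right)} = - 89 \cdot 1 \cdot 4 \left(-4 + 2 \cdot 11^{2}\right) = \left(-89\right) 4 \left(-4 + 2 \cdot 121\right) = - 356 \left(-4 + 242\right) = \left(-356\right) 238 = -84728$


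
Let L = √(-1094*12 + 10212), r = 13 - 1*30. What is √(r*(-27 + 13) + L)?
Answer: √(238 + 54*I) ≈ 15.525 + 1.7391*I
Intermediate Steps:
r = -17 (r = 13 - 30 = -17)
L = 54*I (L = √(-13128 + 10212) = √(-2916) = 54*I ≈ 54.0*I)
√(r*(-27 + 13) + L) = √(-17*(-27 + 13) + 54*I) = √(-17*(-14) + 54*I) = √(238 + 54*I)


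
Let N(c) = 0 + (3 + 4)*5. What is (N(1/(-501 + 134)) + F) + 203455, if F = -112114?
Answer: 91376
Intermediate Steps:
N(c) = 35 (N(c) = 0 + 7*5 = 0 + 35 = 35)
(N(1/(-501 + 134)) + F) + 203455 = (35 - 112114) + 203455 = -112079 + 203455 = 91376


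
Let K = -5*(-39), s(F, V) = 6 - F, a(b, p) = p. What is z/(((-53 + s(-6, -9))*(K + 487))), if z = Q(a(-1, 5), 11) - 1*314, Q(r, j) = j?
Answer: 303/27962 ≈ 0.010836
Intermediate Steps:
K = 195
z = -303 (z = 11 - 1*314 = 11 - 314 = -303)
z/(((-53 + s(-6, -9))*(K + 487))) = -303*1/((-53 + (6 - 1*(-6)))*(195 + 487)) = -303*1/(682*(-53 + (6 + 6))) = -303*1/(682*(-53 + 12)) = -303/((-41*682)) = -303/(-27962) = -303*(-1/27962) = 303/27962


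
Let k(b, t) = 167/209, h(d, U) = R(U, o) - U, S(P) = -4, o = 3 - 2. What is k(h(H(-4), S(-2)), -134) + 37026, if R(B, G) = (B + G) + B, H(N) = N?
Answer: 7738601/209 ≈ 37027.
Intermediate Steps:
o = 1
R(B, G) = G + 2*B
h(d, U) = 1 + U (h(d, U) = (1 + 2*U) - U = 1 + U)
k(b, t) = 167/209 (k(b, t) = 167*(1/209) = 167/209)
k(h(H(-4), S(-2)), -134) + 37026 = 167/209 + 37026 = 7738601/209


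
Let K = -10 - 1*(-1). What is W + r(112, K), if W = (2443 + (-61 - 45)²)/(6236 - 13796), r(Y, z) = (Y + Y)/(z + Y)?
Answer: 284503/778680 ≈ 0.36537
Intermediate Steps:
K = -9 (K = -10 + 1 = -9)
r(Y, z) = 2*Y/(Y + z) (r(Y, z) = (2*Y)/(Y + z) = 2*Y/(Y + z))
W = -13679/7560 (W = (2443 + (-106)²)/(-7560) = (2443 + 11236)*(-1/7560) = 13679*(-1/7560) = -13679/7560 ≈ -1.8094)
W + r(112, K) = -13679/7560 + 2*112/(112 - 9) = -13679/7560 + 2*112/103 = -13679/7560 + 2*112*(1/103) = -13679/7560 + 224/103 = 284503/778680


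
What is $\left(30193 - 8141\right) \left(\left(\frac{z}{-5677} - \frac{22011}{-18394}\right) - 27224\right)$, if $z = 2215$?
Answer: $- \frac{31343835191869950}{52211369} \approx -6.0033 \cdot 10^{8}$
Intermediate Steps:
$\left(30193 - 8141\right) \left(\left(\frac{z}{-5677} - \frac{22011}{-18394}\right) - 27224\right) = \left(30193 - 8141\right) \left(\left(\frac{2215}{-5677} - \frac{22011}{-18394}\right) - 27224\right) = 22052 \left(\left(2215 \left(- \frac{1}{5677}\right) - - \frac{22011}{18394}\right) - 27224\right) = 22052 \left(\left(- \frac{2215}{5677} + \frac{22011}{18394}\right) - 27224\right) = 22052 \left(\frac{84213737}{104422738} - 27224\right) = 22052 \left(- \frac{2842720405575}{104422738}\right) = - \frac{31343835191869950}{52211369}$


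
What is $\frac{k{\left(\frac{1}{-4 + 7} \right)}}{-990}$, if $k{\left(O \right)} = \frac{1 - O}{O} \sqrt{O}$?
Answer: $- \frac{\sqrt{3}}{1485} \approx -0.0011664$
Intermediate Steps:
$k{\left(O \right)} = \frac{1 - O}{\sqrt{O}}$ ($k{\left(O \right)} = \frac{1 - O}{O} \sqrt{O} = \frac{1 - O}{\sqrt{O}}$)
$\frac{k{\left(\frac{1}{-4 + 7} \right)}}{-990} = \frac{\frac{1}{\sqrt{\frac{1}{-4 + 7}}} \left(1 - \frac{1}{-4 + 7}\right)}{-990} = \frac{1 - \frac{1}{3}}{\frac{1}{3} \sqrt{3}} \left(- \frac{1}{990}\right) = \frac{1}{\sqrt{\frac{1}{3}}} \left(1 - \frac{1}{3}\right) \left(- \frac{1}{990}\right) = \sqrt{3} \left(1 - \frac{1}{3}\right) \left(- \frac{1}{990}\right) = \sqrt{3} \cdot \frac{2}{3} \left(- \frac{1}{990}\right) = \frac{2 \sqrt{3}}{3} \left(- \frac{1}{990}\right) = - \frac{\sqrt{3}}{1485}$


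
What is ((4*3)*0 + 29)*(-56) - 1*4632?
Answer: -6256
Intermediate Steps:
((4*3)*0 + 29)*(-56) - 1*4632 = (12*0 + 29)*(-56) - 4632 = (0 + 29)*(-56) - 4632 = 29*(-56) - 4632 = -1624 - 4632 = -6256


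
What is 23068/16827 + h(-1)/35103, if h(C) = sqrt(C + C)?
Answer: 292/213 + I*sqrt(2)/35103 ≈ 1.3709 + 4.0288e-5*I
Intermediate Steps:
h(C) = sqrt(2)*sqrt(C) (h(C) = sqrt(2*C) = sqrt(2)*sqrt(C))
23068/16827 + h(-1)/35103 = 23068/16827 + (sqrt(2)*sqrt(-1))/35103 = 23068*(1/16827) + (sqrt(2)*I)*(1/35103) = 292/213 + (I*sqrt(2))*(1/35103) = 292/213 + I*sqrt(2)/35103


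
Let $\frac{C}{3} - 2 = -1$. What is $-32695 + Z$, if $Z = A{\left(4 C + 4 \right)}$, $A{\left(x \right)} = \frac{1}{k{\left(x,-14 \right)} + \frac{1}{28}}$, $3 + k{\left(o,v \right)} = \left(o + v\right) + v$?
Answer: $- \frac{13699233}{419} \approx -32695.0$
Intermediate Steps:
$C = 3$ ($C = 6 + 3 \left(-1\right) = 6 - 3 = 3$)
$k{\left(o,v \right)} = -3 + o + 2 v$ ($k{\left(o,v \right)} = -3 + \left(\left(o + v\right) + v\right) = -3 + \left(o + 2 v\right) = -3 + o + 2 v$)
$A{\left(x \right)} = \frac{1}{- \frac{867}{28} + x}$ ($A{\left(x \right)} = \frac{1}{\left(-3 + x + 2 \left(-14\right)\right) + \frac{1}{28}} = \frac{1}{\left(-3 + x - 28\right) + \frac{1}{28}} = \frac{1}{\left(-31 + x\right) + \frac{1}{28}} = \frac{1}{- \frac{867}{28} + x}$)
$Z = - \frac{28}{419}$ ($Z = \frac{28}{-867 + 28 \left(4 \cdot 3 + 4\right)} = \frac{28}{-867 + 28 \left(12 + 4\right)} = \frac{28}{-867 + 28 \cdot 16} = \frac{28}{-867 + 448} = \frac{28}{-419} = 28 \left(- \frac{1}{419}\right) = - \frac{28}{419} \approx -0.066826$)
$-32695 + Z = -32695 - \frac{28}{419} = - \frac{13699233}{419}$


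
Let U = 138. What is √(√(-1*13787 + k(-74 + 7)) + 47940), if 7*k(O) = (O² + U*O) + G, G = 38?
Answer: √(2349060 + 14*I*√177149)/7 ≈ 218.95 + 0.27461*I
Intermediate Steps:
k(O) = 38/7 + O²/7 + 138*O/7 (k(O) = ((O² + 138*O) + 38)/7 = (38 + O² + 138*O)/7 = 38/7 + O²/7 + 138*O/7)
√(√(-1*13787 + k(-74 + 7)) + 47940) = √(√(-1*13787 + (38/7 + (-74 + 7)²/7 + 138*(-74 + 7)/7)) + 47940) = √(√(-13787 + (38/7 + (⅐)*(-67)² + (138/7)*(-67))) + 47940) = √(√(-13787 + (38/7 + (⅐)*4489 - 9246/7)) + 47940) = √(√(-13787 + (38/7 + 4489/7 - 9246/7)) + 47940) = √(√(-13787 - 4719/7) + 47940) = √(√(-101228/7) + 47940) = √(2*I*√177149/7 + 47940) = √(47940 + 2*I*√177149/7)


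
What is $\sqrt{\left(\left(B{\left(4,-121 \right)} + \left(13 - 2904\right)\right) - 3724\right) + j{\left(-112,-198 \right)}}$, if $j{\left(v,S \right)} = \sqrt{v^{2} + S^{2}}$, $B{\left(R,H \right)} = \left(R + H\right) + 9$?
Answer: $\sqrt{-6723 + 2 \sqrt{12937}} \approx 80.595 i$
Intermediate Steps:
$B{\left(R,H \right)} = 9 + H + R$ ($B{\left(R,H \right)} = \left(H + R\right) + 9 = 9 + H + R$)
$j{\left(v,S \right)} = \sqrt{S^{2} + v^{2}}$
$\sqrt{\left(\left(B{\left(4,-121 \right)} + \left(13 - 2904\right)\right) - 3724\right) + j{\left(-112,-198 \right)}} = \sqrt{\left(\left(\left(9 - 121 + 4\right) + \left(13 - 2904\right)\right) - 3724\right) + \sqrt{\left(-198\right)^{2} + \left(-112\right)^{2}}} = \sqrt{\left(\left(-108 + \left(13 - 2904\right)\right) - 3724\right) + \sqrt{39204 + 12544}} = \sqrt{\left(\left(-108 - 2891\right) - 3724\right) + \sqrt{51748}} = \sqrt{\left(-2999 - 3724\right) + 2 \sqrt{12937}} = \sqrt{-6723 + 2 \sqrt{12937}}$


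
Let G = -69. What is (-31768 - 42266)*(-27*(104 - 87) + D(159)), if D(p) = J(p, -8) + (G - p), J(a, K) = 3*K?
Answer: 52638174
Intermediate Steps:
D(p) = -93 - p (D(p) = 3*(-8) + (-69 - p) = -24 + (-69 - p) = -93 - p)
(-31768 - 42266)*(-27*(104 - 87) + D(159)) = (-31768 - 42266)*(-27*(104 - 87) + (-93 - 1*159)) = -74034*(-27*17 + (-93 - 159)) = -74034*(-459 - 252) = -74034*(-711) = 52638174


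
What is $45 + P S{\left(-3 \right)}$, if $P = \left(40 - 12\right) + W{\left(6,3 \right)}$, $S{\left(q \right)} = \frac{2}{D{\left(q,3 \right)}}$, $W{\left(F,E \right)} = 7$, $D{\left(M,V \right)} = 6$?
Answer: $\frac{170}{3} \approx 56.667$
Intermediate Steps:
$S{\left(q \right)} = \frac{1}{3}$ ($S{\left(q \right)} = \frac{2}{6} = 2 \cdot \frac{1}{6} = \frac{1}{3}$)
$P = 35$ ($P = \left(40 - 12\right) + 7 = 28 + 7 = 35$)
$45 + P S{\left(-3 \right)} = 45 + 35 \cdot \frac{1}{3} = 45 + \frac{35}{3} = \frac{170}{3}$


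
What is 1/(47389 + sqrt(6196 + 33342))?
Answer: 47389/2245677783 - sqrt(39538)/2245677783 ≈ 2.1014e-5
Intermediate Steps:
1/(47389 + sqrt(6196 + 33342)) = 1/(47389 + sqrt(39538))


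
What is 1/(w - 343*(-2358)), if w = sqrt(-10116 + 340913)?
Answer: 808794/654147403639 - sqrt(330797)/654147403639 ≈ 1.2355e-6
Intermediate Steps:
w = sqrt(330797) ≈ 575.15
1/(w - 343*(-2358)) = 1/(sqrt(330797) - 343*(-2358)) = 1/(sqrt(330797) + 808794) = 1/(808794 + sqrt(330797))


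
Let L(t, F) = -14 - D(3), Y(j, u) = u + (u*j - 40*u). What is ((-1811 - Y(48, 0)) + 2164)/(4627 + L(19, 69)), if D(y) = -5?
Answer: 353/4618 ≈ 0.076440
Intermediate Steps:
Y(j, u) = -39*u + j*u (Y(j, u) = u + (j*u - 40*u) = u + (-40*u + j*u) = -39*u + j*u)
L(t, F) = -9 (L(t, F) = -14 - 1*(-5) = -14 + 5 = -9)
((-1811 - Y(48, 0)) + 2164)/(4627 + L(19, 69)) = ((-1811 - 0*(-39 + 48)) + 2164)/(4627 - 9) = ((-1811 - 0*9) + 2164)/4618 = ((-1811 - 1*0) + 2164)*(1/4618) = ((-1811 + 0) + 2164)*(1/4618) = (-1811 + 2164)*(1/4618) = 353*(1/4618) = 353/4618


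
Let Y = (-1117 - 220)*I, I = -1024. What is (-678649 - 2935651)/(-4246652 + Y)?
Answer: 903575/719391 ≈ 1.2560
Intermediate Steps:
Y = 1369088 (Y = (-1117 - 220)*(-1024) = -1337*(-1024) = 1369088)
(-678649 - 2935651)/(-4246652 + Y) = (-678649 - 2935651)/(-4246652 + 1369088) = -3614300/(-2877564) = -3614300*(-1/2877564) = 903575/719391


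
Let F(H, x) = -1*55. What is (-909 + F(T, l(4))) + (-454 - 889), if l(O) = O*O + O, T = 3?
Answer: -2307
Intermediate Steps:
l(O) = O + O² (l(O) = O² + O = O + O²)
F(H, x) = -55
(-909 + F(T, l(4))) + (-454 - 889) = (-909 - 55) + (-454 - 889) = -964 - 1343 = -2307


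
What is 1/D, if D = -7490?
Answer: -1/7490 ≈ -0.00013351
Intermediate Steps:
1/D = 1/(-7490) = -1/7490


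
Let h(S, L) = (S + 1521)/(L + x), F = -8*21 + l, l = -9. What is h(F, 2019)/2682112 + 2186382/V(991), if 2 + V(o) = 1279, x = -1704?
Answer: 1374403454117/802747740 ≈ 1712.1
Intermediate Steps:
F = -177 (F = -8*21 - 9 = -168 - 9 = -177)
h(S, L) = (1521 + S)/(-1704 + L) (h(S, L) = (S + 1521)/(L - 1704) = (1521 + S)/(-1704 + L))
V(o) = 1277 (V(o) = -2 + 1279 = 1277)
h(F, 2019)/2682112 + 2186382/V(991) = ((1521 - 177)/(-1704 + 2019))/2682112 + 2186382/1277 = (1344/315)*(1/2682112) + 2186382*(1/1277) = ((1/315)*1344)*(1/2682112) + 2186382/1277 = (64/15)*(1/2682112) + 2186382/1277 = 1/628620 + 2186382/1277 = 1374403454117/802747740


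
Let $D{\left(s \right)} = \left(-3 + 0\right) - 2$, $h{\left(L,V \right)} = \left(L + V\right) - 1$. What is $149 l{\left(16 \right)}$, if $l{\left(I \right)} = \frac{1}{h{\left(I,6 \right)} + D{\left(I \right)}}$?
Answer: $\frac{149}{16} \approx 9.3125$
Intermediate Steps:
$h{\left(L,V \right)} = -1 + L + V$
$D{\left(s \right)} = -5$ ($D{\left(s \right)} = -3 - 2 = -5$)
$l{\left(I \right)} = \frac{1}{I}$ ($l{\left(I \right)} = \frac{1}{\left(-1 + I + 6\right) - 5} = \frac{1}{\left(5 + I\right) - 5} = \frac{1}{I}$)
$149 l{\left(16 \right)} = \frac{149}{16}$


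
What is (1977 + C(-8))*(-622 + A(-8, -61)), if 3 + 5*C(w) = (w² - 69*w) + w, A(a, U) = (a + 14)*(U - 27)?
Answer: -2412700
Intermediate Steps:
A(a, U) = (-27 + U)*(14 + a) (A(a, U) = (14 + a)*(-27 + U) = (-27 + U)*(14 + a))
C(w) = -⅗ - 68*w/5 + w²/5 (C(w) = -⅗ + ((w² - 69*w) + w)/5 = -⅗ + (w² - 68*w)/5 = -⅗ + (-68*w/5 + w²/5) = -⅗ - 68*w/5 + w²/5)
(1977 + C(-8))*(-622 + A(-8, -61)) = (1977 + (-⅗ - 68/5*(-8) + (⅕)*(-8)²))*(-622 + (-378 - 27*(-8) + 14*(-61) - 61*(-8))) = (1977 + (-⅗ + 544/5 + (⅕)*64))*(-622 + (-378 + 216 - 854 + 488)) = (1977 + (-⅗ + 544/5 + 64/5))*(-622 - 528) = (1977 + 121)*(-1150) = 2098*(-1150) = -2412700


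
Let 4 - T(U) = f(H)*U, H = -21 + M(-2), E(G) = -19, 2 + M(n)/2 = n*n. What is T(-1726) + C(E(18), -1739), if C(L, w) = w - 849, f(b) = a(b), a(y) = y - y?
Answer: -2584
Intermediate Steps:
M(n) = -4 + 2*n**2 (M(n) = -4 + 2*(n*n) = -4 + 2*n**2)
a(y) = 0
H = -17 (H = -21 + (-4 + 2*(-2)**2) = -21 + (-4 + 2*4) = -21 + (-4 + 8) = -21 + 4 = -17)
f(b) = 0
C(L, w) = -849 + w
T(U) = 4 (T(U) = 4 - 0*U = 4 - 1*0 = 4 + 0 = 4)
T(-1726) + C(E(18), -1739) = 4 + (-849 - 1739) = 4 - 2588 = -2584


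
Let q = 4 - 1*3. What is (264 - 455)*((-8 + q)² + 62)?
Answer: -21201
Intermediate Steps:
q = 1 (q = 4 - 3 = 1)
(264 - 455)*((-8 + q)² + 62) = (264 - 455)*((-8 + 1)² + 62) = -191*((-7)² + 62) = -191*(49 + 62) = -191*111 = -21201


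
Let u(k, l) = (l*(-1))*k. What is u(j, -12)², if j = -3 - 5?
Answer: 9216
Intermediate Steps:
j = -8
u(k, l) = -k*l (u(k, l) = (-l)*k = -k*l)
u(j, -12)² = (-1*(-8)*(-12))² = (-96)² = 9216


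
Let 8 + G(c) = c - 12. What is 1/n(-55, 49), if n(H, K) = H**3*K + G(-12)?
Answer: -1/8152407 ≈ -1.2266e-7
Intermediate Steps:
G(c) = -20 + c (G(c) = -8 + (c - 12) = -8 + (-12 + c) = -20 + c)
n(H, K) = -32 + K*H**3 (n(H, K) = H**3*K + (-20 - 12) = K*H**3 - 32 = -32 + K*H**3)
1/n(-55, 49) = 1/(-32 + 49*(-55)**3) = 1/(-32 + 49*(-166375)) = 1/(-32 - 8152375) = 1/(-8152407) = -1/8152407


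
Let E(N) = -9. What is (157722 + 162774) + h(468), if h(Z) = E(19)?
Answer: 320487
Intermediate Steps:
h(Z) = -9
(157722 + 162774) + h(468) = (157722 + 162774) - 9 = 320496 - 9 = 320487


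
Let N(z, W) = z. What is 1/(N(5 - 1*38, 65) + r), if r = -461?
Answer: -1/494 ≈ -0.0020243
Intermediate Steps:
1/(N(5 - 1*38, 65) + r) = 1/((5 - 1*38) - 461) = 1/((5 - 38) - 461) = 1/(-33 - 461) = 1/(-494) = -1/494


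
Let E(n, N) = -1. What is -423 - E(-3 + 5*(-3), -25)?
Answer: -422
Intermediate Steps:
-423 - E(-3 + 5*(-3), -25) = -423 - 1*(-1) = -423 + 1 = -422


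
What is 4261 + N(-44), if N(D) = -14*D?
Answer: 4877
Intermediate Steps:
4261 + N(-44) = 4261 - 14*(-44) = 4261 + 616 = 4877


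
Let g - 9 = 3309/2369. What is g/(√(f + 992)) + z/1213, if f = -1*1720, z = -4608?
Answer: -4608/1213 - 12315*I*√182/431158 ≈ -3.7988 - 0.38533*I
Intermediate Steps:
f = -1720
g = 24630/2369 (g = 9 + 3309/2369 = 24630/2369 ≈ 10.397)
g/(√(f + 992)) + z/1213 = 24630/(2369*(√(-1720 + 992))) - 4608/1213 = 24630/(2369*(√(-728))) - 4608*1/1213 = 24630/(2369*((2*I*√182))) - 4608/1213 = 24630*(-I*√182/364)/2369 - 4608/1213 = -12315*I*√182/431158 - 4608/1213 = -4608/1213 - 12315*I*√182/431158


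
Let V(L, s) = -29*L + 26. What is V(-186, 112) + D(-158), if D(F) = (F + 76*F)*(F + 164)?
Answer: -67576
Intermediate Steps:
D(F) = 77*F*(164 + F) (D(F) = (77*F)*(164 + F) = 77*F*(164 + F))
V(L, s) = 26 - 29*L
V(-186, 112) + D(-158) = (26 - 29*(-186)) + 77*(-158)*(164 - 158) = (26 + 5394) + 77*(-158)*6 = 5420 - 72996 = -67576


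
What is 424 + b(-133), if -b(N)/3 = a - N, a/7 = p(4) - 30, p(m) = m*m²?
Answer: -689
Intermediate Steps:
p(m) = m³
a = 238 (a = 7*(4³ - 30) = 7*(64 - 30) = 7*34 = 238)
b(N) = -714 + 3*N (b(N) = -3*(238 - N) = -714 + 3*N)
424 + b(-133) = 424 + (-714 + 3*(-133)) = 424 + (-714 - 399) = 424 - 1113 = -689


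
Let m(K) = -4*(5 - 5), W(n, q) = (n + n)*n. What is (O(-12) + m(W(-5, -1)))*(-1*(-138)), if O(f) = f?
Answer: -1656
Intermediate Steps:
W(n, q) = 2*n² (W(n, q) = (2*n)*n = 2*n²)
m(K) = 0 (m(K) = -4*0 = 0)
(O(-12) + m(W(-5, -1)))*(-1*(-138)) = (-12 + 0)*(-1*(-138)) = -12*138 = -1656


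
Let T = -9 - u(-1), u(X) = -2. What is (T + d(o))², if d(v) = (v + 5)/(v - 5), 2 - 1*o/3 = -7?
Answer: 3721/121 ≈ 30.752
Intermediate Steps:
o = 27 (o = 6 - 3*(-7) = 6 + 21 = 27)
d(v) = (5 + v)/(-5 + v)
T = -7 (T = -9 - 1*(-2) = -9 + 2 = -7)
(T + d(o))² = (-7 + (5 + 27)/(-5 + 27))² = (-7 + 32/22)² = (-7 + (1/22)*32)² = (-7 + 16/11)² = (-61/11)² = 3721/121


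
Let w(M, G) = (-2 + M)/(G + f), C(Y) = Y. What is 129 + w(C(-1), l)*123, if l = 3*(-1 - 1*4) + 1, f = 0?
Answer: 2175/14 ≈ 155.36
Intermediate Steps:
l = -14 (l = 3*(-1 - 4) + 1 = 3*(-5) + 1 = -15 + 1 = -14)
w(M, G) = (-2 + M)/G (w(M, G) = (-2 + M)/(G + 0) = (-2 + M)/G)
129 + w(C(-1), l)*123 = 129 + ((-2 - 1)/(-14))*123 = 129 - 1/14*(-3)*123 = 129 + (3/14)*123 = 129 + 369/14 = 2175/14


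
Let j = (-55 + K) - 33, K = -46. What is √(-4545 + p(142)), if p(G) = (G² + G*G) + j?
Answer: 3*√3961 ≈ 188.81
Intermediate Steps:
j = -134 (j = (-55 - 46) - 33 = -101 - 33 = -134)
p(G) = -134 + 2*G² (p(G) = (G² + G*G) - 134 = (G² + G²) - 134 = 2*G² - 134 = -134 + 2*G²)
√(-4545 + p(142)) = √(-4545 + (-134 + 2*142²)) = √(-4545 + (-134 + 2*20164)) = √(-4545 + (-134 + 40328)) = √(-4545 + 40194) = √35649 = 3*√3961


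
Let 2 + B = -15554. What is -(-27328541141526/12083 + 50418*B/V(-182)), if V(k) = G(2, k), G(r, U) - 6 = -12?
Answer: 25749086808882/12083 ≈ 2.1310e+9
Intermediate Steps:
B = -15556 (B = -2 - 15554 = -15556)
G(r, U) = -6 (G(r, U) = 6 - 12 = -6)
V(k) = -6
-(-27328541141526/12083 + 50418*B/V(-182)) = -50418/(1/(-44860 + (-15556/(-6) + 12019/36249))) = -50418/(1/(-44860 + (-15556*(-⅙) + 12019*(1/36249)))) = -50418/(1/(-44860 + (7778/3 + 12019/36249))) = -50418/(1/(-44860 + 93993593/36249)) = -50418/(1/(-1532136547/36249)) = -50418/(-36249/1532136547) = -50418*(-1532136547/36249) = 25749086808882/12083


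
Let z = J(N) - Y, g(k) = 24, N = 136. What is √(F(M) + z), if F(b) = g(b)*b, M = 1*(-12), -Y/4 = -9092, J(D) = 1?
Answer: I*√36655 ≈ 191.46*I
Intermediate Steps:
Y = 36368 (Y = -4*(-9092) = 36368)
M = -12
F(b) = 24*b
z = -36367 (z = 1 - 1*36368 = 1 - 36368 = -36367)
√(F(M) + z) = √(24*(-12) - 36367) = √(-288 - 36367) = √(-36655) = I*√36655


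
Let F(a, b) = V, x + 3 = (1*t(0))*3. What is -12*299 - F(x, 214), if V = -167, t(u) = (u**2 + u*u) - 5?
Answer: -3421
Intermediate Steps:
t(u) = -5 + 2*u**2 (t(u) = (u**2 + u**2) - 5 = 2*u**2 - 5 = -5 + 2*u**2)
x = -18 (x = -3 + (1*(-5 + 2*0**2))*3 = -3 + (1*(-5 + 2*0))*3 = -3 + (1*(-5 + 0))*3 = -3 + (1*(-5))*3 = -3 - 5*3 = -3 - 15 = -18)
F(a, b) = -167
-12*299 - F(x, 214) = -12*299 - 1*(-167) = -3588 + 167 = -3421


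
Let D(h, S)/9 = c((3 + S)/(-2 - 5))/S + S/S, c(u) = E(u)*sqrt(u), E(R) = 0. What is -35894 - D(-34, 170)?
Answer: -35903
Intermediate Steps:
c(u) = 0 (c(u) = 0*sqrt(u) = 0)
D(h, S) = 9 (D(h, S) = 9*(0/S + S/S) = 9*(0 + 1) = 9*1 = 9)
-35894 - D(-34, 170) = -35894 - 1*9 = -35894 - 9 = -35903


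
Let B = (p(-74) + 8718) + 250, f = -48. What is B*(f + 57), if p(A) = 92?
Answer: 81540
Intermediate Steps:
B = 9060 (B = (92 + 8718) + 250 = 8810 + 250 = 9060)
B*(f + 57) = 9060*(-48 + 57) = 9060*9 = 81540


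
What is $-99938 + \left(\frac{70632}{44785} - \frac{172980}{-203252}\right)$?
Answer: $- \frac{227419403816149}{2275660205} \approx -99936.0$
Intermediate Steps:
$-99938 + \left(\frac{70632}{44785} - \frac{172980}{-203252}\right) = -99938 + \left(70632 \cdot \frac{1}{44785} - - \frac{43245}{50813}\right) = -99938 + \left(\frac{70632}{44785} + \frac{43245}{50813}\right) = -99938 + \frac{5525751141}{2275660205} = - \frac{227419403816149}{2275660205}$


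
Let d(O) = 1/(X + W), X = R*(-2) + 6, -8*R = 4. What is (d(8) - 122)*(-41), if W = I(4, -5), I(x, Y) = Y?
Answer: 9963/2 ≈ 4981.5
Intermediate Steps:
R = -½ (R = -⅛*4 = -½ ≈ -0.50000)
X = 7 (X = -½*(-2) + 6 = 1 + 6 = 7)
W = -5
d(O) = ½ (d(O) = 1/(7 - 5) = 1/2 = ½)
(d(8) - 122)*(-41) = (½ - 122)*(-41) = -243/2*(-41) = 9963/2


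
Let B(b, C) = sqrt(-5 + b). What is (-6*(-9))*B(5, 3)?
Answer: 0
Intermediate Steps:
(-6*(-9))*B(5, 3) = (-6*(-9))*sqrt(-5 + 5) = 54*sqrt(0) = 54*0 = 0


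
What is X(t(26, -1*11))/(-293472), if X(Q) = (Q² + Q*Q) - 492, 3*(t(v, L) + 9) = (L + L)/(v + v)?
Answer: 988295/892741824 ≈ 0.0011070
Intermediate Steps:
t(v, L) = -9 + L/(3*v) (t(v, L) = -9 + ((L + L)/(v + v))/3 = -9 + ((2*L)/((2*v)))/3 = -9 + ((2*L)*(1/(2*v)))/3 = -9 + (L/v)/3 = -9 + L/(3*v))
X(Q) = -492 + 2*Q² (X(Q) = (Q² + Q²) - 492 = 2*Q² - 492 = -492 + 2*Q²)
X(t(26, -1*11))/(-293472) = (-492 + 2*(-9 + (⅓)*(-1*11)/26)²)/(-293472) = (-492 + 2*(-9 + (⅓)*(-11)*(1/26))²)*(-1/293472) = (-492 + 2*(-9 - 11/78)²)*(-1/293472) = (-492 + 2*(-713/78)²)*(-1/293472) = (-492 + 2*(508369/6084))*(-1/293472) = (-492 + 508369/3042)*(-1/293472) = -988295/3042*(-1/293472) = 988295/892741824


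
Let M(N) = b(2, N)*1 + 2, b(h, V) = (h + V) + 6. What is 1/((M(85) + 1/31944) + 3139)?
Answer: 31944/103306897 ≈ 0.00030921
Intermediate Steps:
b(h, V) = 6 + V + h (b(h, V) = (V + h) + 6 = 6 + V + h)
M(N) = 10 + N (M(N) = (6 + N + 2)*1 + 2 = (8 + N)*1 + 2 = (8 + N) + 2 = 10 + N)
1/((M(85) + 1/31944) + 3139) = 1/(((10 + 85) + 1/31944) + 3139) = 1/((95 + 1/31944) + 3139) = 1/(3034681/31944 + 3139) = 1/(103306897/31944) = 31944/103306897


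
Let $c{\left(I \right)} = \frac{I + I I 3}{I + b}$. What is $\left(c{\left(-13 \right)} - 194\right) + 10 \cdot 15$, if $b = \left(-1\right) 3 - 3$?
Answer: $-70$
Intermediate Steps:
$b = -6$ ($b = -3 - 3 = -6$)
$c{\left(I \right)} = \frac{I + 3 I^{2}}{-6 + I}$ ($c{\left(I \right)} = \frac{I + I I 3}{I - 6} = \frac{I + I^{2} \cdot 3}{-6 + I} = \frac{I + 3 I^{2}}{-6 + I}$)
$\left(c{\left(-13 \right)} - 194\right) + 10 \cdot 15 = \left(- \frac{13 \left(1 + 3 \left(-13\right)\right)}{-6 - 13} - 194\right) + 10 \cdot 15 = \left(- \frac{13 \left(1 - 39\right)}{-19} - 194\right) + 150 = \left(\left(-13\right) \left(- \frac{1}{19}\right) \left(-38\right) - 194\right) + 150 = \left(-26 - 194\right) + 150 = -220 + 150 = -70$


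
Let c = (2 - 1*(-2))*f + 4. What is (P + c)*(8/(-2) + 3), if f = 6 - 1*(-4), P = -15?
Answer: -29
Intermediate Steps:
f = 10 (f = 6 + 4 = 10)
c = 44 (c = (2 - 1*(-2))*10 + 4 = (2 + 2)*10 + 4 = 4*10 + 4 = 40 + 4 = 44)
(P + c)*(8/(-2) + 3) = (-15 + 44)*(8/(-2) + 3) = 29*(8*(-½) + 3) = 29*(-4 + 3) = 29*(-1) = -29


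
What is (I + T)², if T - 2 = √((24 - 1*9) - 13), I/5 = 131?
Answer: (657 + √2)² ≈ 4.3351e+5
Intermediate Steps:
I = 655 (I = 5*131 = 655)
T = 2 + √2 (T = 2 + √((24 - 1*9) - 13) = 2 + √((24 - 9) - 13) = 2 + √(15 - 13) = 2 + √2 ≈ 3.4142)
(I + T)² = (655 + (2 + √2))² = (657 + √2)²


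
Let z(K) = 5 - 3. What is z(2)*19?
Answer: 38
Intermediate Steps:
z(K) = 2
z(2)*19 = 2*19 = 38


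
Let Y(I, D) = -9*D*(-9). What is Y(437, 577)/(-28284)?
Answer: -15579/9428 ≈ -1.6524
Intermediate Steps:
Y(I, D) = 81*D
Y(437, 577)/(-28284) = (81*577)/(-28284) = 46737*(-1/28284) = -15579/9428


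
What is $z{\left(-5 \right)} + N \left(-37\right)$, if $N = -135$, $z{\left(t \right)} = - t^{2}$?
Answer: $4970$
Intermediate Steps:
$z{\left(-5 \right)} + N \left(-37\right) = - \left(-5\right)^{2} - -4995 = \left(-1\right) 25 + 4995 = -25 + 4995 = 4970$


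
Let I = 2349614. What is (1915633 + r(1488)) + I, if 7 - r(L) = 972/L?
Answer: 528891415/124 ≈ 4.2653e+6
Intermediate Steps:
r(L) = 7 - 972/L
(1915633 + r(1488)) + I = (1915633 + (7 - 972/1488)) + 2349614 = (1915633 + (7 - 972*1/1488)) + 2349614 = (1915633 + (7 - 81/124)) + 2349614 = (1915633 + 787/124) + 2349614 = 237539279/124 + 2349614 = 528891415/124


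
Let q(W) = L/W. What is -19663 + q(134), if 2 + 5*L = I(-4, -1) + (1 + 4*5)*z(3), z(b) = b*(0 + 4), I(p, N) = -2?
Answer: -6586981/335 ≈ -19663.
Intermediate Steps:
z(b) = 4*b (z(b) = b*4 = 4*b)
L = 248/5 (L = -2/5 + (-2 + (1 + 4*5)*(4*3))/5 = -2/5 + (-2 + (1 + 20)*12)/5 = -2/5 + (-2 + 21*12)/5 = -2/5 + (-2 + 252)/5 = -2/5 + (1/5)*250 = -2/5 + 50 = 248/5 ≈ 49.600)
q(W) = 248/(5*W)
-19663 + q(134) = -19663 + (248/5)/134 = -19663 + (248/5)*(1/134) = -19663 + 124/335 = -6586981/335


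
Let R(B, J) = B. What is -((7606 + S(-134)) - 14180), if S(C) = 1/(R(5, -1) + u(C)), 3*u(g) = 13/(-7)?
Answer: 604787/92 ≈ 6573.8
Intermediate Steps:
u(g) = -13/21 (u(g) = (13/(-7))/3 = (13*(-⅐))/3 = (⅓)*(-13/7) = -13/21)
S(C) = 21/92 (S(C) = 1/(5 - 13/21) = 1/(92/21) = 21/92)
-((7606 + S(-134)) - 14180) = -((7606 + 21/92) - 14180) = -(699773/92 - 14180) = -1*(-604787/92) = 604787/92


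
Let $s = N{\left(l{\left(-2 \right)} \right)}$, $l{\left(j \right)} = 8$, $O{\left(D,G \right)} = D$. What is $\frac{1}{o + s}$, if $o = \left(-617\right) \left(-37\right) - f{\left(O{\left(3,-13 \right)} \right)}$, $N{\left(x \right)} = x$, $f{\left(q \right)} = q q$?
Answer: $\frac{1}{22828} \approx 4.3806 \cdot 10^{-5}$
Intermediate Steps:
$f{\left(q \right)} = q^{2}$
$s = 8$
$o = 22820$ ($o = \left(-617\right) \left(-37\right) - 3^{2} = 22829 - 9 = 22820$)
$\frac{1}{o + s} = \frac{1}{22820 + 8} = \frac{1}{22828}$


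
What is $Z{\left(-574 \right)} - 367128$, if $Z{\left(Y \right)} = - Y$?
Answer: $-366554$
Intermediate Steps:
$Z{\left(-574 \right)} - 367128 = \left(-1\right) \left(-574\right) - 367128 = 574 - 367128 = -366554$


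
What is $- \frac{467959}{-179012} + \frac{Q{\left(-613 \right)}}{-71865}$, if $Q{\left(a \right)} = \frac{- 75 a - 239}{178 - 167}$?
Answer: $\frac{361741316053}{141511671180} \approx 2.5563$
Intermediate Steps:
$Q{\left(a \right)} = - \frac{239}{11} - \frac{75 a}{11}$ ($Q{\left(a \right)} = \frac{-239 - 75 a}{11} = \left(-239 - 75 a\right) \frac{1}{11} = - \frac{239}{11} - \frac{75 a}{11}$)
$- \frac{467959}{-179012} + \frac{Q{\left(-613 \right)}}{-71865} = - \frac{467959}{-179012} + \frac{- \frac{239}{11} - - \frac{45975}{11}}{-71865} = \left(-467959\right) \left(- \frac{1}{179012}\right) + \left(- \frac{239}{11} + \frac{45975}{11}\right) \left(- \frac{1}{71865}\right) = \frac{467959}{179012} + \frac{45736}{11} \left(- \frac{1}{71865}\right) = \frac{467959}{179012} - \frac{45736}{790515} = \frac{361741316053}{141511671180}$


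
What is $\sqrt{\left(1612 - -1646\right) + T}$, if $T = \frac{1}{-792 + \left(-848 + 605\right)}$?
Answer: $\frac{\sqrt{387783335}}{345} \approx 57.079$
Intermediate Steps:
$T = - \frac{1}{1035}$ ($T = \frac{1}{-792 - 243} = \frac{1}{-1035} = - \frac{1}{1035} \approx -0.00096618$)
$\sqrt{\left(1612 - -1646\right) + T} = \sqrt{\left(1612 - -1646\right) - \frac{1}{1035}} = \sqrt{\left(1612 + 1646\right) - \frac{1}{1035}} = \sqrt{3258 - \frac{1}{1035}} = \sqrt{\frac{3372029}{1035}} = \frac{\sqrt{387783335}}{345}$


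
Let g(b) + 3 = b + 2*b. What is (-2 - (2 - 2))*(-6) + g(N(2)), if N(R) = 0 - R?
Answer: 3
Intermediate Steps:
N(R) = -R
g(b) = -3 + 3*b (g(b) = -3 + (b + 2*b) = -3 + 3*b)
(-2 - (2 - 2))*(-6) + g(N(2)) = (-2 - (2 - 2))*(-6) + (-3 + 3*(-1*2)) = (-2 - 1*0)*(-6) + (-3 + 3*(-2)) = (-2 + 0)*(-6) + (-3 - 6) = -2*(-6) - 9 = 12 - 9 = 3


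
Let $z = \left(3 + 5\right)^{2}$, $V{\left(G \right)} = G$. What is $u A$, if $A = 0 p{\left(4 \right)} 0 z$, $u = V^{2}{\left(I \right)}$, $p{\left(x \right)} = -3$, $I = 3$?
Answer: $0$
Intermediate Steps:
$z = 64$ ($z = 8^{2} = 64$)
$u = 9$ ($u = 3^{2} = 9$)
$A = 0$ ($A = 0 \left(\left(-3\right) 0\right) 64 = 0 \cdot 0 \cdot 64 = 0 \cdot 64 = 0$)
$u A = 9 \cdot 0 = 0$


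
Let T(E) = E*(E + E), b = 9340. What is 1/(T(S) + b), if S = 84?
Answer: 1/23452 ≈ 4.2640e-5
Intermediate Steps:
T(E) = 2*E**2 (T(E) = E*(2*E) = 2*E**2)
1/(T(S) + b) = 1/(2*84**2 + 9340) = 1/(2*7056 + 9340) = 1/(14112 + 9340) = 1/23452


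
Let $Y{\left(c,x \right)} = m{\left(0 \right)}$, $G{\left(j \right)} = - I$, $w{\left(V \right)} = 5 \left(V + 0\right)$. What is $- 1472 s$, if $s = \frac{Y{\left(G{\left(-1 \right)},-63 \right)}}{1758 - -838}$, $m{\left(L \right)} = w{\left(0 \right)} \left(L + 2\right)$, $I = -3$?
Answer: $0$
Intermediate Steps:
$w{\left(V \right)} = 5 V$
$G{\left(j \right)} = 3$ ($G{\left(j \right)} = \left(-1\right) \left(-3\right) = 3$)
$m{\left(L \right)} = 0$ ($m{\left(L \right)} = 5 \cdot 0 \left(L + 2\right) = 0 \left(2 + L\right) = 0$)
$Y{\left(c,x \right)} = 0$
$s = 0$ ($s = \frac{0}{1758 - -838} = \frac{0}{1758 + 838} = \frac{0}{2596} = 0 \cdot \frac{1}{2596} = 0$)
$- 1472 s = \left(-1472\right) 0 = 0$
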